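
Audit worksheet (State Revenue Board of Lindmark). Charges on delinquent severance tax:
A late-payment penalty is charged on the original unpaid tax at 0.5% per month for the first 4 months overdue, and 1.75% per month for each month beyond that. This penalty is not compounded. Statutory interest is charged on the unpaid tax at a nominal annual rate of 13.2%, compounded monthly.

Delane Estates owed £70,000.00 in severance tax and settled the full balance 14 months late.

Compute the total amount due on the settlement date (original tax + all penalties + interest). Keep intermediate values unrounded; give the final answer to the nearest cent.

Penalty, months 1–4: 4 × 0.5% × £70,000.00 = £1,400.00
Penalty, months 5–14: 10 × 1.75% × £70,000.00 = £12,250.00
Interest (13.2%/yr ÷ 12 = 1.1%/month): £70,000.00 × ((1 + 0.011)^14 − 1) = £11,585.7327…
Total = £70,000.00 + £13,650.0000 + £11,585.7327… = £95,235.73

£95,235.73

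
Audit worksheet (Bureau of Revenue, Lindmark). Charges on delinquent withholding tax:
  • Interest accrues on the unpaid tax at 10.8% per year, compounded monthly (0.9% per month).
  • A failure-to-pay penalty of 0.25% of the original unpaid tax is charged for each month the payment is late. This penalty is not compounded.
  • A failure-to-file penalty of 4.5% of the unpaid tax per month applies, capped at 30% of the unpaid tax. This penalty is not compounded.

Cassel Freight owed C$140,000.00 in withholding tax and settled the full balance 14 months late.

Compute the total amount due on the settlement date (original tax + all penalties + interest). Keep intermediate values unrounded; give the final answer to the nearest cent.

Failure-to-file: 14 × 4.5% × C$140,000.00 = C$88,200.00, capped at 30% × C$140,000.00 = C$42,000.00
Failure-to-pay penalty: 14 × 0.25% × C$140,000.00 = C$4,900.00
Interest: C$140,000.00 × ((1 + 0.009)^14 − 1) = C$140,000.00 × 0.1336430… = C$18,710.0261…
Total = C$140,000.00 + C$46,900.0000 + C$18,710.0261… = C$205,610.03

C$205,610.03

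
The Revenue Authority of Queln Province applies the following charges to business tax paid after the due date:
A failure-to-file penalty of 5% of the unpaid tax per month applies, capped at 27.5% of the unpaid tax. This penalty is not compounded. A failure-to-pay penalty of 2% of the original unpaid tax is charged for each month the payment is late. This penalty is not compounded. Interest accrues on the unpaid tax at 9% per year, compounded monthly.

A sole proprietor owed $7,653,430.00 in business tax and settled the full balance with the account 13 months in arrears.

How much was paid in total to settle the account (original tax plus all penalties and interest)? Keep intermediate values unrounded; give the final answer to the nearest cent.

Failure-to-file: 13 × 5% × $7,653,430.00 = $4,974,729.50, capped at 27.5% × $7,653,430.00 = $2,104,693.25
Failure-to-pay penalty = 2% × $7,653,430.00 × 13 mo = $1,989,891.80
Interest (9%/yr ÷ 12 = 0.75%/month): $7,653,430.00 × ((1 + 0.0075)^13 − 1) = $780,729.8338…
Total = $7,653,430.00 + $4,094,585.0500 + $780,729.8338… = $12,528,744.88

$12,528,744.88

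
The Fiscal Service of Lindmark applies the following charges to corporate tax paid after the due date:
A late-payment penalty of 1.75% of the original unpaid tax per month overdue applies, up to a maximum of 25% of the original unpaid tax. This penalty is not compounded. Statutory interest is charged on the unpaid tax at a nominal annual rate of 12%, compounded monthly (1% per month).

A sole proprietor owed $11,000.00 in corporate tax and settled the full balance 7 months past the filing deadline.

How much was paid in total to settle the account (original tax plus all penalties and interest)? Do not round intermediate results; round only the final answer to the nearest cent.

Penalty: 7 × 1.75% × $11,000.00 = $1,347.50 (below the 25% cap of $2,750.00)
Interest: $11,000.00 × ((1 + 0.01)^7 − 1) = $11,000.00 × 0.0721354… = $793.4889…
Total = $11,000.00 + $1,347.5000 + $793.4889… = $13,140.99

$13,140.99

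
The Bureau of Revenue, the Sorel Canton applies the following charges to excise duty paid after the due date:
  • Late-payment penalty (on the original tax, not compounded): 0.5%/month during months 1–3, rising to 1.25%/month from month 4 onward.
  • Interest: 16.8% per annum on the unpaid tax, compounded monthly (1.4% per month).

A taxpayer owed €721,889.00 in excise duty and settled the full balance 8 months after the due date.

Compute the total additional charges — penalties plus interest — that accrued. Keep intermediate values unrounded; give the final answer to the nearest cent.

Penalty, months 1–3: 3 × 0.5% × €721,889.00 = €10,828.34…
Penalty, months 4–8: 5 × 1.25% × €721,889.00 = €45,118.06…
Interest: €721,889.00 × ((1 + 0.014)^8 − 1) = €721,889.00 × 0.1176444… = €84,926.1863…
Penalties + interest = €55,946.3975 + €84,926.1863… = €140,872.58

€140,872.58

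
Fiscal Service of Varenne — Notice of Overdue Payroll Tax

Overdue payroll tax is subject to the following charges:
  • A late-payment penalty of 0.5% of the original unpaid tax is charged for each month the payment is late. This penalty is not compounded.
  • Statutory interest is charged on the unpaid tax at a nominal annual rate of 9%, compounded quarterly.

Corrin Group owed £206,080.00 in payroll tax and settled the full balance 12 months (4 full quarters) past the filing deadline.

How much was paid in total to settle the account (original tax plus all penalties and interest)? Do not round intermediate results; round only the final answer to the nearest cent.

Late-payment penalty: 12 × 0.5% × £206,080.00 = £12,364.80
Interest (9%/yr ÷ 4 = 2.25%/quarter): £206,080.00 × ((1 + 0.0225)^4 − 1) = £19,182.6103…
Total = £206,080.00 + £12,364.8000 + £19,182.6103… = £237,627.41

£237,627.41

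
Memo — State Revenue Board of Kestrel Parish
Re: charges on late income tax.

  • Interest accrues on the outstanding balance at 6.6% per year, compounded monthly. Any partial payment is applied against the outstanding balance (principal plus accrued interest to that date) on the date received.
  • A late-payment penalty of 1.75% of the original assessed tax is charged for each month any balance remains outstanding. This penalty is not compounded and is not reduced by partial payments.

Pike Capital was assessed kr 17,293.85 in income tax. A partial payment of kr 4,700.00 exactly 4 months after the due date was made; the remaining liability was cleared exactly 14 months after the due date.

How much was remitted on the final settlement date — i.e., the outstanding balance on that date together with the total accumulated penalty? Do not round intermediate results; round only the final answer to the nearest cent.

kr 17,946.15

Monthly rate = 6.6% ÷ 12 = 0.55%
Balance at month 4: kr 17,293.8500 × (1 + 0.0055)^4 = kr 17,677.4651…
After kr 4,700.00 payment: kr 17,677.4651… − kr 4,700.00 = kr 12,977.4651…
Balance at month 14: kr 12,977.4651… × (1 + 0.0055)^10 = kr 13,709.1528…
Penalty: 14 × 1.75% × kr 17,293.85 = kr 4,236.99…
Final settlement = outstanding balance + penalty = kr 13,709.1528… + kr 4,236.99… = kr 17,946.15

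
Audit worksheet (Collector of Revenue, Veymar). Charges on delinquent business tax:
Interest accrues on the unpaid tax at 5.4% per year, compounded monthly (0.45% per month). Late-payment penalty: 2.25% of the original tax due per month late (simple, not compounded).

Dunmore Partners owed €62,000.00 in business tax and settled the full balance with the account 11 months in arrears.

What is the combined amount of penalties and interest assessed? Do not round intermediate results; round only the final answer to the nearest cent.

€18,483.99

Late-payment penalty = 2.25% × €62,000.00 × 11 mo = €15,345.00
Interest: €62,000.00 × ((1 + 0.0045)^11 − 1) = €62,000.00 × 0.0506289… = €3,138.9932…
Penalties + interest = €15,345.0000 + €3,138.9932… = €18,483.99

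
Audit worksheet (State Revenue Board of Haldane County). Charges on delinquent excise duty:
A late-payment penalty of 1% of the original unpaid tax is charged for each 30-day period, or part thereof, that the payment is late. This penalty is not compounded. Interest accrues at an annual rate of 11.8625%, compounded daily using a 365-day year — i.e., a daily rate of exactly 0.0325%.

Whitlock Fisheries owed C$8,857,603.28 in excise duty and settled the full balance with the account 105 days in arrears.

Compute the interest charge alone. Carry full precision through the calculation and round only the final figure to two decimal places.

Interest: C$8,857,603.28 × ((1 + 0.000325)^105 − 1) = C$8,857,603.28 × 0.03470820… = C$307,431.4780…

C$307,431.48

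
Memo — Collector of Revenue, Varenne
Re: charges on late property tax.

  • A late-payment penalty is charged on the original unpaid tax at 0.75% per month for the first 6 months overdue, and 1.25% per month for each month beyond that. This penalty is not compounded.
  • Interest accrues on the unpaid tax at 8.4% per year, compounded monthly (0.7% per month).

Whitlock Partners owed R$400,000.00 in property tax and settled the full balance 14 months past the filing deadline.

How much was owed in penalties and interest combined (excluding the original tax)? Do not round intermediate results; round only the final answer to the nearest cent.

R$99,034.52

Penalty, months 1–6: 6 × 0.75% × R$400,000.00 = R$18,000.00
Penalty, months 7–14: 8 × 1.25% × R$400,000.00 = R$40,000.00
Interest: R$400,000.00 × ((1 + 0.007)^14 − 1) = R$400,000.00 × 0.1025863… = R$41,034.5158…
Penalties + interest = R$58,000.0000 + R$41,034.5158… = R$99,034.52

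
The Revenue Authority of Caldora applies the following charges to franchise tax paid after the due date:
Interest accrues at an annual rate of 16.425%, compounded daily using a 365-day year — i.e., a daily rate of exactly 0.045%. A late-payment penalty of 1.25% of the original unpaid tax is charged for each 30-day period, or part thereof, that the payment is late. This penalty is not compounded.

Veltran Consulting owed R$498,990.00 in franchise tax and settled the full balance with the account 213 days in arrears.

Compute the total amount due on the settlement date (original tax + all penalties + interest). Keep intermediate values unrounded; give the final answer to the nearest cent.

R$599,072.54

Penalty periods: ⌈213/30⌉ = 8; penalty = 8 × 1.25% × R$498,990.00 = R$49,899.00
Interest: R$498,990.00 × ((1 + 0.00045)^213 − 1) = R$498,990.00 × 0.10057023… = R$50,183.5412…
Total = R$498,990.00 + R$49,899.0000 + R$50,183.5412… = R$599,072.54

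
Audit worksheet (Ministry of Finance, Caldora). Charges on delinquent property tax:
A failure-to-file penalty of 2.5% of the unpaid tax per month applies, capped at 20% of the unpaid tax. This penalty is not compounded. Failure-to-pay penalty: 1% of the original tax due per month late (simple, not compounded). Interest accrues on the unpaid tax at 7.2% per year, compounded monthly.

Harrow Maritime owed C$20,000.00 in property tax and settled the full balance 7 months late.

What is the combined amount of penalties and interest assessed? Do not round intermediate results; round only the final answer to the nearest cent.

Failure-to-file: 7 × 2.5% × C$20,000.00 = C$3,500.00 (under the 20% cap)
Failure-to-pay penalty: 7 × 1% × C$20,000.00 = C$1,400.00
Interest (7.2%/yr ÷ 12 = 0.6%/month): C$20,000.00 × ((1 + 0.006)^7 − 1) = C$855.2721…
Penalties + interest = C$4,900.0000 + C$855.2721… = C$5,755.27

C$5,755.27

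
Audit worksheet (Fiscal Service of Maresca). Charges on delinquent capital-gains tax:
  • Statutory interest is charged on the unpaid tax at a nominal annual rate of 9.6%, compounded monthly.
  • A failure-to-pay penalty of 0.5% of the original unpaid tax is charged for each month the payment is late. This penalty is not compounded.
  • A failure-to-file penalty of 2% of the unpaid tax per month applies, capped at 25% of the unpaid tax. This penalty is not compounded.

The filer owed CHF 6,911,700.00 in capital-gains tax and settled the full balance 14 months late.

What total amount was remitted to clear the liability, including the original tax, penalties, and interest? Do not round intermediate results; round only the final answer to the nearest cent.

CHF 9,939,125.06

Failure-to-file: 14 × 2% × CHF 6,911,700.00 = CHF 1,935,276.00, capped at 25% × CHF 6,911,700.00 = CHF 1,727,925.00
Failure-to-pay penalty = 0.5% × CHF 6,911,700.00 × 14 mo = CHF 483,819.00
Interest (9.6%/yr ÷ 12 = 0.8%/month): CHF 6,911,700.00 × ((1 + 0.008)^14 − 1) = CHF 815,681.0580…
Total = CHF 6,911,700.00 + CHF 2,211,744.0000 + CHF 815,681.0580… = CHF 9,939,125.06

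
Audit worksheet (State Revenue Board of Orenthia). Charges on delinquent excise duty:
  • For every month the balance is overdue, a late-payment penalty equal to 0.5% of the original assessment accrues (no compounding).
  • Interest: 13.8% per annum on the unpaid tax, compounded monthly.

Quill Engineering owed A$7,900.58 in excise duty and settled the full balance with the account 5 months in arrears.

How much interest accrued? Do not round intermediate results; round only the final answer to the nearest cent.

A$464.85

Interest (13.8%/yr ÷ 12 = 1.15%/month): A$7,900.58 × ((1 + 0.0115)^5 − 1) = A$464.8527…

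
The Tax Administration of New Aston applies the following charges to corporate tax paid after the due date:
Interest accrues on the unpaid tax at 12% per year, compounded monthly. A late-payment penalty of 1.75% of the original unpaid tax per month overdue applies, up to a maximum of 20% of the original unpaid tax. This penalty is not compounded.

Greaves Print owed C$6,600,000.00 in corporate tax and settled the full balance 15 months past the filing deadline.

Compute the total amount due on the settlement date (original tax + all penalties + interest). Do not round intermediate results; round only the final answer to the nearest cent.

Penalty (uncapped): 15 × 1.75% × C$6,600,000.00 = C$1,732,500.00; cap = 20% × C$6,600,000.00 = C$1,320,000.00 → penalty = C$1,320,000.00
Interest (12%/yr ÷ 12 = 1%/month): C$6,600,000.00 × ((1 + 0.01)^15 − 1) = C$1,062,395.1054…
Total = C$6,600,000.00 + C$1,320,000.0000 + C$1,062,395.1054… = C$8,982,395.11

C$8,982,395.11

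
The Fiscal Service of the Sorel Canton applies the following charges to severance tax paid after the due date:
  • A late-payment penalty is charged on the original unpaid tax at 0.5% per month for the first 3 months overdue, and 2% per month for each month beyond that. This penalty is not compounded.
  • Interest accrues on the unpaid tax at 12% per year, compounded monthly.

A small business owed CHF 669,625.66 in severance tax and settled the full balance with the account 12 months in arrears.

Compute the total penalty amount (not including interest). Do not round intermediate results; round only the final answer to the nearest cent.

Penalty, months 1–3: 3 × 0.5% × CHF 669,625.66 = CHF 10,044.38…
Penalty, months 4–12: 9 × 2% × CHF 669,625.66 = CHF 120,532.62…
Total penalty = CHF 10,044.38… + CHF 120,532.62… = CHF 130,577.00

CHF 130,577.00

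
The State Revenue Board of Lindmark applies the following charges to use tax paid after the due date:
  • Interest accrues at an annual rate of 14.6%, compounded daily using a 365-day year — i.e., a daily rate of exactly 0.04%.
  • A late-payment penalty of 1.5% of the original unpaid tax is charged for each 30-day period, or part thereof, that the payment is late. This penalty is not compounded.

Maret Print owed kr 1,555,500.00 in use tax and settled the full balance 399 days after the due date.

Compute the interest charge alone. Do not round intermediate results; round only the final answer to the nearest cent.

Interest: kr 1,555,500.00 × ((1 + 0.0004)^399 − 1) = kr 1,555,500.00 × 0.17300413… = kr 269,107.9205…

kr 269,107.92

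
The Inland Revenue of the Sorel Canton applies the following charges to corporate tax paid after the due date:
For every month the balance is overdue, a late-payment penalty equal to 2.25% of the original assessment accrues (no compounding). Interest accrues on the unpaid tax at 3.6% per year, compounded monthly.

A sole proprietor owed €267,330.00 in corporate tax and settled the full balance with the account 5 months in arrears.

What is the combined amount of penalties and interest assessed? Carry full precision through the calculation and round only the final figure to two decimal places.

Late-payment penalty = 2.25% × €267,330.00 × 5 mo = €30,074.63…
Interest (3.6%/yr ÷ 12 = 0.3%/month): €267,330.00 × ((1 + 0.003)^5 − 1) = €4,034.0820…
Penalties + interest = €30,074.6250 + €4,034.0820… = €34,108.71

€34,108.71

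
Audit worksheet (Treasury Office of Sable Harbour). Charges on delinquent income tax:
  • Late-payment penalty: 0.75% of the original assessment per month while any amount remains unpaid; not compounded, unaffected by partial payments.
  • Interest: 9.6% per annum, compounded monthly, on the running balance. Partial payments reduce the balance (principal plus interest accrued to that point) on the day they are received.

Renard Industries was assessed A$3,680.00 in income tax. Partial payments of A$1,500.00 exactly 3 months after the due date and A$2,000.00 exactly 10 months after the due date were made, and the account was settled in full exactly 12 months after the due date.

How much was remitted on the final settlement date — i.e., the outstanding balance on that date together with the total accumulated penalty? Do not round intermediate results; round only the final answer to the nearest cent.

Monthly rate = 9.6% ÷ 12 = 0.8%
Balance at month 3: A$3,680.0000 × (1 + 0.008)^3 = A$3,769.0284…
After A$1,500.00 payment: A$3,769.0284… − A$1,500.00 = A$2,269.0284…
Balance at month 10: A$2,269.0284… × (1 + 0.008)^7 = A$2,399.1846…
After A$2,000.00 payment: A$2,399.1846… − A$2,000.00 = A$399.1846…
Balance at month 12: A$399.1846… × (1 + 0.008)^2 = A$405.5971…
Penalty: 12 × 0.75% × A$3,680.00 = A$331.20
Final settlement = outstanding balance + penalty = A$405.5971… + A$331.20 = A$736.80

A$736.80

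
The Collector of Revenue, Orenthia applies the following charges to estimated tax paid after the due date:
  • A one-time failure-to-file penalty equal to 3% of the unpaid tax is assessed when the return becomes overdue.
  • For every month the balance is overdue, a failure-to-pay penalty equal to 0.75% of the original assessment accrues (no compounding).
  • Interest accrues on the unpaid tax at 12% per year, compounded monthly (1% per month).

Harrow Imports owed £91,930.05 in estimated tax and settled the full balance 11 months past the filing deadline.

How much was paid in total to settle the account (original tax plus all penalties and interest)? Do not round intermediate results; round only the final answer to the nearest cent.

Failure-to-file penalty: 3% × £91,930.05 = £2,757.90…
Failure-to-pay penalty: 11 × 0.75% × £91,930.05 = £7,584.23…
Interest: £91,930.05 × ((1 + 0.01)^11 − 1) = £91,930.05 × 0.1156683… = £10,633.3969…
Total = £91,930.05 + £10,342.1306… + £10,633.3969… = £112,905.58

£112,905.58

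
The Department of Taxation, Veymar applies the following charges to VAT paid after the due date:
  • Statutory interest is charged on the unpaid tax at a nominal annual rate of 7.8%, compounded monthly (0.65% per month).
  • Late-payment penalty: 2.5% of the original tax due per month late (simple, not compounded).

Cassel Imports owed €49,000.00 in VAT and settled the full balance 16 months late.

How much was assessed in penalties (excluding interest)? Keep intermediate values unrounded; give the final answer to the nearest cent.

Late-payment penalty: 16 × 2.5% × €49,000.00 = €19,600.00

€19,600.00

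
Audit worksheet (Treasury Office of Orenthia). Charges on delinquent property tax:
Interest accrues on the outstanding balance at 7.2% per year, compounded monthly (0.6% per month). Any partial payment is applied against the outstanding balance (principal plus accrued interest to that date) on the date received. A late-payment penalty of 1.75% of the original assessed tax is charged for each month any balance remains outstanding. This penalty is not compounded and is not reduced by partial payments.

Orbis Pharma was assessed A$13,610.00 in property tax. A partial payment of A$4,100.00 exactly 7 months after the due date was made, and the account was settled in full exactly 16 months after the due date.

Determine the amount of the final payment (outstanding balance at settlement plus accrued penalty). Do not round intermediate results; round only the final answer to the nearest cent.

Balance at month 7: A$13,610.0000 × (1 + 0.006)^7 = A$14,192.0127…
After A$4,100.00 payment: A$14,192.0127… − A$4,100.00 = A$10,092.0127…
Balance at month 16: A$10,092.0127… × (1 + 0.006)^9 = A$10,650.2454…
Penalty: 16 × 1.75% × A$13,610.00 = A$3,810.80
Final settlement = outstanding balance + penalty = A$10,650.2454… + A$3,810.80 = A$14,461.05

A$14,461.05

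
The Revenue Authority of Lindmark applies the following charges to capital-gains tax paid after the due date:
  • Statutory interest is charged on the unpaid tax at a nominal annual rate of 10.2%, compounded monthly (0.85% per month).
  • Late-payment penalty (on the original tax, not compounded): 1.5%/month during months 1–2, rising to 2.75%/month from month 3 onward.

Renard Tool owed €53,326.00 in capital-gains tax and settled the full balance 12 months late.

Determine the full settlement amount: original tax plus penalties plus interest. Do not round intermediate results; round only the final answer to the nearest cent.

€75,291.31

Penalty, months 1–2: 2 × 1.5% × €53,326.00 = €1,599.78
Penalty, months 3–12: 10 × 2.75% × €53,326.00 = €14,664.65
Interest: €53,326.00 × ((1 + 0.0085)^12 − 1) = €53,326.00 × 0.1069062… = €5,700.8815…
Total = €53,326.00 + €16,264.4300 + €5,700.8815… = €75,291.31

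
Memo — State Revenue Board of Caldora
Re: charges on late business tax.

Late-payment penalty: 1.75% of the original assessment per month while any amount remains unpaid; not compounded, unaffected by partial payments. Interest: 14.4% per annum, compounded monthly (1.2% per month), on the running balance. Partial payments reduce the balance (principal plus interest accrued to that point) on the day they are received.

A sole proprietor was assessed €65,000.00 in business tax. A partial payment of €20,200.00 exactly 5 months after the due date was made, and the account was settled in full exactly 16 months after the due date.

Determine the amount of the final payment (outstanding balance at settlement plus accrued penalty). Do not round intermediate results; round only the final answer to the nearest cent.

€73,836.34

Balance at month 5: €65,000.0000 × (1 + 0.012)^5 = €68,994.7300…
After €20,200.00 payment: €68,994.7300… − €20,200.00 = €48,794.7300…
Balance at month 16: €48,794.7300… × (1 + 0.012)^11 = €55,636.3405…
Penalty: 16 × 1.75% × €65,000.00 = €18,200.00
Final settlement = outstanding balance + penalty = €55,636.3405… + €18,200.00 = €73,836.34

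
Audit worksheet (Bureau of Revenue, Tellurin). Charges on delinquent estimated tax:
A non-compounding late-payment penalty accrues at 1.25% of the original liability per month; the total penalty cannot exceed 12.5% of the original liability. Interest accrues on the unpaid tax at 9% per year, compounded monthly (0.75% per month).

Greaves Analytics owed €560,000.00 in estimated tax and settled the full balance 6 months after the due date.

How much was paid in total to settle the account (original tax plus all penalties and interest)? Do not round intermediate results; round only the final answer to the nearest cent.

€627,677.25

Penalty: 6 × 1.25% × €560,000.00 = €42,000.00 (below the 12.5% cap of €70,000.00)
Interest: €560,000.00 × ((1 + 0.0075)^6 − 1) = €560,000.00 × 0.0458522… = €25,677.2517…
Total = €560,000.00 + €42,000.0000 + €25,677.2517… = €627,677.25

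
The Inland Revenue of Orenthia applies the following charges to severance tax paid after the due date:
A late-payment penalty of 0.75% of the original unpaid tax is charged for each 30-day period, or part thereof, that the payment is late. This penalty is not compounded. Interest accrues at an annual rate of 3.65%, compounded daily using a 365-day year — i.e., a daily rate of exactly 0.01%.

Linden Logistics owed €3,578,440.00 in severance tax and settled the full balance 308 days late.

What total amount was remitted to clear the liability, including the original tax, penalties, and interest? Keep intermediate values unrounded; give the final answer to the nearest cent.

€3,985,586.46

Penalty periods: ⌈308/30⌉ = 11; penalty = 11 × 0.75% × €3,578,440.00 = €295,221.30
Interest: €3,578,440.00 × ((1 + 0.0001)^308 − 1) = €3,578,440.00 × 0.03127764… = €111,925.1558…
Total = €3,578,440.00 + €295,221.3000 + €111,925.1558… = €3,985,586.46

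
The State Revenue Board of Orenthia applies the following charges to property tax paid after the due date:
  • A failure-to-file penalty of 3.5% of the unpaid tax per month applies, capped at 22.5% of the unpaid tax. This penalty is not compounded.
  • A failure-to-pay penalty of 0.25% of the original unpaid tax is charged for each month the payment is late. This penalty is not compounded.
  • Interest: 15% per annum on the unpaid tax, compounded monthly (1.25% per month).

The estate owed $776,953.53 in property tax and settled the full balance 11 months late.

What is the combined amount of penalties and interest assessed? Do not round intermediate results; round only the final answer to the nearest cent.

$309,945.58

Failure-to-file: 11 × 3.5% × $776,953.53 = $299,127.11…, capped at 22.5% × $776,953.53 = $174,814.54…
Failure-to-pay penalty: 11 × 0.25% × $776,953.53 = $21,366.22…
Interest: $776,953.53 × ((1 + 0.0125)^11 − 1) = $776,953.53 × 0.1464242… = $113,764.8107…
Penalties + interest = $196,180.7663… + $113,764.8107… = $309,945.58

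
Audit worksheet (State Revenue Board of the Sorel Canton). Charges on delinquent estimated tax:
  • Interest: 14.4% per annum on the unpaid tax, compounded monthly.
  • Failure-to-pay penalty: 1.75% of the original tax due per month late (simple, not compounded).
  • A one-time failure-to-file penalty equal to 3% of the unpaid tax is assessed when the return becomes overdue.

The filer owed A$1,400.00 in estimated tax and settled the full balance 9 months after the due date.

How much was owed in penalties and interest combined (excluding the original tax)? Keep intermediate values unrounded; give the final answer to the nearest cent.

Failure-to-file penalty: 3% × A$1,400.00 = A$42.00
Failure-to-pay penalty: 9 × 1.75% × A$1,400.00 = A$220.50
Interest (14.4%/yr ÷ 12 = 1.2%/month): A$1,400.00 × ((1 + 0.012)^9 − 1) = A$158.6645…
Penalties + interest = A$262.5000 + A$158.6645… = A$421.16

A$421.16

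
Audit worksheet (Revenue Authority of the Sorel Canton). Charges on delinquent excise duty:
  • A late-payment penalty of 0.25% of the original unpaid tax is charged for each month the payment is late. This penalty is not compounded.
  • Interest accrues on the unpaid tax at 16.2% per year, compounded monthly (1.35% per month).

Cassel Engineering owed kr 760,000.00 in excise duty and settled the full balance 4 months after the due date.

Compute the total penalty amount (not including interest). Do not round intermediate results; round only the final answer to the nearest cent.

Late-payment penalty: 4 × 0.25% × kr 760,000.00 = kr 7,600.00

kr 7,600.00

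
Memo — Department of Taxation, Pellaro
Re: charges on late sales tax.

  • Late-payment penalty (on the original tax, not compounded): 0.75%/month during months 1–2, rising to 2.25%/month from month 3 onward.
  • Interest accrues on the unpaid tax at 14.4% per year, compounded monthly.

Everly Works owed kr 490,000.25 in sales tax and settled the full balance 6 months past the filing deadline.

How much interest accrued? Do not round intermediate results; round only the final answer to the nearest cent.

kr 36,355.51

Interest (14.4%/yr ÷ 12 = 1.2%/month): kr 490,000.25 × ((1 + 0.012)^6 − 1) = kr 36,355.5061…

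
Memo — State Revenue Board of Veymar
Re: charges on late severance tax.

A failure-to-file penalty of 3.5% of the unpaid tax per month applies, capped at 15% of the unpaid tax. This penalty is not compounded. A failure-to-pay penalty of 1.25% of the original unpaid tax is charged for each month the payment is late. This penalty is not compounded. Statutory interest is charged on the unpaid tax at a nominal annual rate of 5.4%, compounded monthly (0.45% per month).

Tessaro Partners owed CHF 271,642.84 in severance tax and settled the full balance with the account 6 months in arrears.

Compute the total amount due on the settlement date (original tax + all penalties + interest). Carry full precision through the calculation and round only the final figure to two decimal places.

CHF 340,179.84

Failure-to-file: 6 × 3.5% × CHF 271,642.84 = CHF 57,045.00…, capped at 15% × CHF 271,642.84 = CHF 40,746.43…
Failure-to-pay penalty = 1.25% × CHF 271,642.84 × 6 mo = CHF 20,373.21…
Interest: CHF 271,642.84 × ((1 + 0.0045)^6 − 1) = CHF 271,642.84 × 0.0273056… = CHF 7,417.3649…
Total = CHF 271,642.84 + CHF 61,119.6390 + CHF 7,417.3649… = CHF 340,179.84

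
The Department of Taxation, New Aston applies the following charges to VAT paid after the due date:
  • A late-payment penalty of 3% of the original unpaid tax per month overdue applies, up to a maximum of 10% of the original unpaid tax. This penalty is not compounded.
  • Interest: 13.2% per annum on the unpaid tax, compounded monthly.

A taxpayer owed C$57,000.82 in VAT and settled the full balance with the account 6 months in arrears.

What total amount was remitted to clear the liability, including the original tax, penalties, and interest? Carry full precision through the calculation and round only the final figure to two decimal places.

C$66,567.94

Penalty (uncapped): 6 × 3% × C$57,000.82 = C$10,260.15…; cap = 10% × C$57,000.82 = C$5,700.08… → penalty = C$5,700.08…
Interest (13.2%/yr ÷ 12 = 1.1%/month): C$57,000.82 × ((1 + 0.011)^6 − 1) = C$3,867.0405…
Total = C$57,000.82 + C$5,700.0820 + C$3,867.0405… = C$66,567.94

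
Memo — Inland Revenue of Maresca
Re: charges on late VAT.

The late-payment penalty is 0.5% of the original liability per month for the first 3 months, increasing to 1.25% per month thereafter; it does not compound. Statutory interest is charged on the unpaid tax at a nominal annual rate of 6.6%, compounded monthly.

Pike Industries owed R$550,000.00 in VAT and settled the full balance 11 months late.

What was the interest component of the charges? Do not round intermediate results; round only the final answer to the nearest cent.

R$34,205.33

Interest (6.6%/yr ÷ 12 = 0.55%/month): R$550,000.00 × ((1 + 0.0055)^11 − 1) = R$34,205.3284…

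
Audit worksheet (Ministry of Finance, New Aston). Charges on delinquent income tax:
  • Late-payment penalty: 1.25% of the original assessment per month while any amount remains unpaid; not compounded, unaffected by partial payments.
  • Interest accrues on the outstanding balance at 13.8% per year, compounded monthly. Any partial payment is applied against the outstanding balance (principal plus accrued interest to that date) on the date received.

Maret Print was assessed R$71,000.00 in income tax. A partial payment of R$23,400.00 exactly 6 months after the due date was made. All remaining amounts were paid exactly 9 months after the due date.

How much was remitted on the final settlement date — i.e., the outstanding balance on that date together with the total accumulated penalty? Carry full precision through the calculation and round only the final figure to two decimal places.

Monthly rate = 13.8% ÷ 12 = 1.15%
Balance at month 6: R$71,000.0000 × (1 + 0.0115)^6 = R$76,042.0246…
After R$23,400.00 payment: R$76,042.0246… − R$23,400.00 = R$52,642.0246…
Balance at month 9: R$52,642.0246… × (1 + 0.0115)^3 = R$54,479.1402…
Penalty: 9 × 1.25% × R$71,000.00 = R$7,987.50
Final settlement = outstanding balance + penalty = R$54,479.1402… + R$7,987.50 = R$62,466.64

R$62,466.64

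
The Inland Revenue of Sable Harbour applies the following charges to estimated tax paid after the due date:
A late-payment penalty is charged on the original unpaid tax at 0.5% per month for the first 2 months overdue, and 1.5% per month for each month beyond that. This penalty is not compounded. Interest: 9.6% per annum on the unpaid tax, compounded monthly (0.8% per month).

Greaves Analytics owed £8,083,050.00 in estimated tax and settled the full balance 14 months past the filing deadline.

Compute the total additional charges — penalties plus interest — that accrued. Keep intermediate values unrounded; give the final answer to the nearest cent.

£2,489,696.88

Penalty, months 1–2: 2 × 0.5% × £8,083,050.00 = £80,830.50
Penalty, months 3–14: 12 × 1.5% × £8,083,050.00 = £1,454,949.00
Interest: £8,083,050.00 × ((1 + 0.008)^14 − 1) = £8,083,050.00 × 0.1180145… = £953,917.3830…
Penalties + interest = £1,535,779.5000 + £953,917.3830… = £2,489,696.88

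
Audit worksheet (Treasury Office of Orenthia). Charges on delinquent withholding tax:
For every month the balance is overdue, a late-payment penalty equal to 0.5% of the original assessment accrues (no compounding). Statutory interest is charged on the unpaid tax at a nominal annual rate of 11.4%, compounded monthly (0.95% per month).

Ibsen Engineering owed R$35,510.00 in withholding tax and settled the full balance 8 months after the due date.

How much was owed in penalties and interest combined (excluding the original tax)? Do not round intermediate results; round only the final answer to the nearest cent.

Late-payment penalty = 0.5% × R$35,510.00 × 8 mo = R$1,420.40
Interest: R$35,510.00 × ((1 + 0.0095)^8 − 1) = R$35,510.00 × 0.0785756… = R$2,790.2191…
Penalties + interest = R$1,420.4000 + R$2,790.2191… = R$4,210.62

R$4,210.62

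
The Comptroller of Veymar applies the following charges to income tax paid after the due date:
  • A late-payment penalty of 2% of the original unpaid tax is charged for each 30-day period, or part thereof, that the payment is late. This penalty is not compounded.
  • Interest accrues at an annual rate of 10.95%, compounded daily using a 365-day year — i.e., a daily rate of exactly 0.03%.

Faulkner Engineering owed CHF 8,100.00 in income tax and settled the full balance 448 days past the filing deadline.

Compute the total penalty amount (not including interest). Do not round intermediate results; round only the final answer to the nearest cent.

CHF 2,430.00

Penalty periods: ⌈448/30⌉ = 15; penalty = 15 × 2% × CHF 8,100.00 = CHF 2,430.00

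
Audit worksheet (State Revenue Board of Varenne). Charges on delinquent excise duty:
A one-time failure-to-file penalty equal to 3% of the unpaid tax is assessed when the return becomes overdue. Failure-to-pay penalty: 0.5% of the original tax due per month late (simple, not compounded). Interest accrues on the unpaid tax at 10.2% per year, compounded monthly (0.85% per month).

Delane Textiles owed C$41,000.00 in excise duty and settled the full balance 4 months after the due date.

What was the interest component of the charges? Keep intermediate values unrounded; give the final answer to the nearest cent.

Interest: C$41,000.00 × ((1 + 0.0085)^4 − 1) = C$41,000.00 × 0.0344360… = C$1,411.8744…

C$1,411.87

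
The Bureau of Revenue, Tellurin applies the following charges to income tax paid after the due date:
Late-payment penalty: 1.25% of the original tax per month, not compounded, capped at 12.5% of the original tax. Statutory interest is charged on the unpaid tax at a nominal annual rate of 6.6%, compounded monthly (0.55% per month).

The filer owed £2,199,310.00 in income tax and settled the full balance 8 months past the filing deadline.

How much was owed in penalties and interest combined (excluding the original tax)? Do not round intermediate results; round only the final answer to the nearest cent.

£318,584.09

Penalty: 8 × 1.25% × £2,199,310.00 = £219,931.00 (below the 12.5% cap of £274,913.75)
Interest: £2,199,310.00 × ((1 + 0.0055)^8 − 1) = £2,199,310.00 × 0.0448564… = £98,653.0880…
Penalties + interest = £219,931.0000 + £98,653.0880… = £318,584.09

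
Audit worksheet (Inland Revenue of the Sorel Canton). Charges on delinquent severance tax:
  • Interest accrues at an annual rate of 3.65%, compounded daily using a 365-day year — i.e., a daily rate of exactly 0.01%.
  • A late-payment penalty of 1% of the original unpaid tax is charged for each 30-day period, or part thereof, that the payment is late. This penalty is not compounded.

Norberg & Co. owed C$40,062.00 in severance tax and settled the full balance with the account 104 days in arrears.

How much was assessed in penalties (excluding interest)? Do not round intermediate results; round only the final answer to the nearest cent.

Penalty periods: ⌈104/30⌉ = 4; penalty = 4 × 1% × C$40,062.00 = C$1,602.48

C$1,602.48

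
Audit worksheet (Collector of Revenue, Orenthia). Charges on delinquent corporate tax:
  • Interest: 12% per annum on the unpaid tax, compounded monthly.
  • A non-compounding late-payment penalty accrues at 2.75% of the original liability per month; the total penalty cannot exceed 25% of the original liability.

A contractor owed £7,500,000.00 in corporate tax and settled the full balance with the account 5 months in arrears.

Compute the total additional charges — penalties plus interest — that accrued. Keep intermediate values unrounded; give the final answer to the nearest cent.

£1,413,825.38

Penalty: 5 × 2.75% × £7,500,000.00 = £1,031,250.00 (below the 25% cap of £1,875,000.00)
Interest (12%/yr ÷ 12 = 1%/month): £7,500,000.00 × ((1 + 0.01)^5 − 1) = £382,575.3758…
Penalties + interest = £1,031,250.0000 + £382,575.3758… = £1,413,825.38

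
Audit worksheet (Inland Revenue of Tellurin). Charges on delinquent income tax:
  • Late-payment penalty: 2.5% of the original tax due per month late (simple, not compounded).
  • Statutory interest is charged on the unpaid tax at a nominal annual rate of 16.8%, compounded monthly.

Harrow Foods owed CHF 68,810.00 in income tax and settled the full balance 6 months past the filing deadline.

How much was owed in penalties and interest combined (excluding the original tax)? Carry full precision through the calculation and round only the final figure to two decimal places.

Late-payment penalty = 2.5% × CHF 68,810.00 × 6 mo = CHF 10,321.50
Interest (16.8%/yr ÷ 12 = 1.4%/month): CHF 68,810.00 × ((1 + 0.014)^6 − 1) = CHF 5,986.1576…
Penalties + interest = CHF 10,321.5000 + CHF 5,986.1576… = CHF 16,307.66

CHF 16,307.66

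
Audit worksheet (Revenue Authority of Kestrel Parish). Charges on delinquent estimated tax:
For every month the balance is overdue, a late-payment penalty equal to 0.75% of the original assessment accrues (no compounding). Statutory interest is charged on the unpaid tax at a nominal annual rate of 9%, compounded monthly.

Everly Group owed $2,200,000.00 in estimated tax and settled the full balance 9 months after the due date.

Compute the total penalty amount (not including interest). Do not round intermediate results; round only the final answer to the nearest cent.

Late-payment penalty: 9 × 0.75% × $2,200,000.00 = $148,500.00

$148,500.00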